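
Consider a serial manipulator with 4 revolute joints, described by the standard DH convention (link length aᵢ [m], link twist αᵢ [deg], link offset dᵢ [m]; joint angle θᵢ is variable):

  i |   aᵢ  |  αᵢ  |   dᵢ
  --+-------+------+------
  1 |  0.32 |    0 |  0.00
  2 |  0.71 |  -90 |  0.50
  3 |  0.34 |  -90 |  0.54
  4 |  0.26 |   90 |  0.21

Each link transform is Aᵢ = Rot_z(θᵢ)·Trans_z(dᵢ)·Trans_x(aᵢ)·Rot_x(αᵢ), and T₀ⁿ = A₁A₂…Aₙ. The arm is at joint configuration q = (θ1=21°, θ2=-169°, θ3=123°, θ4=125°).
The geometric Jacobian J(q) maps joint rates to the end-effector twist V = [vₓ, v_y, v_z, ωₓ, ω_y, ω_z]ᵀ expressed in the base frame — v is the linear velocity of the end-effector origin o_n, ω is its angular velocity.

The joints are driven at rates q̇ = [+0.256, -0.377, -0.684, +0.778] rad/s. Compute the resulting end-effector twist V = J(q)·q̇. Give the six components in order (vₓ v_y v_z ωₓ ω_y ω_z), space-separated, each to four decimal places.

-0.1320 -0.0632 -0.0526 0.1909 0.9258 0.3027

o_n = [0.1074, -0.3905, 0.4543]
J₁: ẑ×o_n = [0.3905, 0.1074, -0.0000], ω = ẑ
J2: z=[0.0000, 0.0000, 1.0000] o=[0.2987, 0.1147, 0.0000] → [0.5052, -0.1913, 0.0000, 0.0000, 0.0000, 1.0000]
J3: z=[0.5299, -0.8480, 0.0000] o=[-0.3034, -0.2616, 0.5000] → [0.0388, 0.0242, 0.2801, 0.5299, -0.8480, 0.0000]
J4: z=[0.7112, 0.4444, 0.5446] o=[0.1398, -0.6214, 0.2149] → [-0.0193, -0.1879, 0.1786, 0.7112, 0.4444, 0.5446]
V = J·q̇ = [-0.1320, -0.0632, -0.0526, 0.1909, 0.9258, 0.3027]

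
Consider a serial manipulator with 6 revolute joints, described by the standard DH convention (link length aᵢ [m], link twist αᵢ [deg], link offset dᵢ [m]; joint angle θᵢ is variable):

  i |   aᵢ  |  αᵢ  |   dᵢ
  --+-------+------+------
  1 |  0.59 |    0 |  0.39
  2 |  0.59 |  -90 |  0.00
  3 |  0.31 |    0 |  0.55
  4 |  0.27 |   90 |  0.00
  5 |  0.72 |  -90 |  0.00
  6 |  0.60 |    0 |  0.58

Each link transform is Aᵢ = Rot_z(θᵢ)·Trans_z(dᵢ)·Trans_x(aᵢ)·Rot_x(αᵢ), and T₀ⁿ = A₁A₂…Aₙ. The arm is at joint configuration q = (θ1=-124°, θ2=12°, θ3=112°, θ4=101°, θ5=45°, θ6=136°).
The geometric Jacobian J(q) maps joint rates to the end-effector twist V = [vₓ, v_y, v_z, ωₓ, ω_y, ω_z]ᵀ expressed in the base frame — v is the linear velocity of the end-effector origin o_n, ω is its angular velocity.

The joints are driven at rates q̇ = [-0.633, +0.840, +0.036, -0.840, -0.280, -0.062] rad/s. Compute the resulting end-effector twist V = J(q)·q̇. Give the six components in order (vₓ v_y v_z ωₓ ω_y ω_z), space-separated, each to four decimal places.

0.1493 0.7841 0.2697 -0.8295 0.2103 0.4657

o_n = [0.5069, -1.5254, 0.4869]
J₁: ẑ×o_n = [1.5254, 0.5069, -0.0000], ω = ẑ
J2: z=[0.0000, 0.0000, 1.0000] o=[-0.3299, -0.4891, 0.3900] → [1.0363, 0.8368, -0.0000, 0.0000, 0.0000, 1.0000]
J3: z=[0.9272, -0.3746, 0.0000] o=[-0.5509, -1.0362, 0.3900] → [-0.0363, -0.0898, -0.0574, 0.9272, -0.3746, 0.0000]
J4: z=[0.9272, -0.3746, 0.0000] o=[0.0025, -1.1345, 0.1026] → [-0.1440, -0.3563, -0.1735, 0.9272, -0.3746, 0.0000]
J5: z=[0.2040, 0.5050, -0.8387] o=[0.0873, -0.9246, 0.2496] → [-0.3841, -0.4002, -0.3344, 0.2040, 0.5050, -0.8387]
J6: z=[0.4335, -0.8147, -0.3851] o=[0.7193, -0.7194, 0.5269] → [-0.2778, 0.0992, -0.5225, 0.4335, -0.8147, -0.3851]
V = J·q̇ = [0.1493, 0.7841, 0.2697, -0.8295, 0.2103, 0.4657]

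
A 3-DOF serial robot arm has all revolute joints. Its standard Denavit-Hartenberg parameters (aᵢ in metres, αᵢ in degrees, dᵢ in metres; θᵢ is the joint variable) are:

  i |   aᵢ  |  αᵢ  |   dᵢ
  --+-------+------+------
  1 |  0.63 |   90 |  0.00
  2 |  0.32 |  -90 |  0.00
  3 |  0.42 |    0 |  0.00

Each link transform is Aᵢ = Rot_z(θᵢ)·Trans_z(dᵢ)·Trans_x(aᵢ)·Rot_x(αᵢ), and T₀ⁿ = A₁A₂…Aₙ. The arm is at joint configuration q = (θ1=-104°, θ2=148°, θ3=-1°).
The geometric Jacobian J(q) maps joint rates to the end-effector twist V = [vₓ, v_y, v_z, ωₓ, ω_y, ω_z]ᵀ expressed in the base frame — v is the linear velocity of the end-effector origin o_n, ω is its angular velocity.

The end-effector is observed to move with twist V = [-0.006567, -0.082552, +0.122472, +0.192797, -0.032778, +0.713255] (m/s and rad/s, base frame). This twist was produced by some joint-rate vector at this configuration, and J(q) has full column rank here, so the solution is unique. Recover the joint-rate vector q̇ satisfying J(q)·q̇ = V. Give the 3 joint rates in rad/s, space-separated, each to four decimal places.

0.7370 -0.1950 0.0280

o_n = [-0.0077, -0.0007, 0.3921]
J₁: ẑ×o_n = [0.0007, -0.0077, 0.0000], ω = ẑ
J2: z=[-0.9703, 0.2419, 0.0000] o=[-0.1524, -0.6113, 0.0000] → [0.0949, 0.3805, -0.6275, -0.9703, 0.2419, 0.0000]
J3: z=[0.1282, 0.5142, -0.8480] o=[-0.0868, -0.3480, 0.1696] → [0.4090, -0.0956, 0.0039, 0.1282, 0.5142, -0.8480]
q̇ = J⁺·V = [0.7370, -0.1950, 0.0280]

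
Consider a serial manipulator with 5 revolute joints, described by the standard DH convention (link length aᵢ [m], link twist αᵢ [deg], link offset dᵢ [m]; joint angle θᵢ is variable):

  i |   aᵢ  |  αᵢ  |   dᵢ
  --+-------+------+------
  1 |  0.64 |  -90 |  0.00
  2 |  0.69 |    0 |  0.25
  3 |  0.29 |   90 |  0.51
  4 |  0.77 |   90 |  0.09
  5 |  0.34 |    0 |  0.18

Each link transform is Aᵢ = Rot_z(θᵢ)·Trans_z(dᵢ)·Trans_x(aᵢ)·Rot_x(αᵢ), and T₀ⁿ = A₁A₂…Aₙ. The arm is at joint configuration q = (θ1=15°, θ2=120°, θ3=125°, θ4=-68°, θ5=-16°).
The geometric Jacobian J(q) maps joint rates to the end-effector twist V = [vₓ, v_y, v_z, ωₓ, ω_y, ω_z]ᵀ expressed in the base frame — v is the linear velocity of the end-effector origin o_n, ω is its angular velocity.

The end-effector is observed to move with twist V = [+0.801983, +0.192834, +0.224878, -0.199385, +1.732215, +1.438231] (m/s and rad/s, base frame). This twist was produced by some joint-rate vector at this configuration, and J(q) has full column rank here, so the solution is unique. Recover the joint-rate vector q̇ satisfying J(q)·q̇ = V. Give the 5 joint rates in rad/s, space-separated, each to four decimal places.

0.7870 0.9500 0.5800 -0.5070 -0.5200

o_n = [0.1542, -0.2945, -0.1120]
J₁: ẑ×o_n = [0.2945, 0.1542, -0.0000], ω = ẑ
J2: z=[-0.2588, 0.9659, 0.0000] o=[0.6182, 0.1656, 0.0000] → [-0.1082, -0.0290, 0.5673, -0.2588, 0.9659, 0.0000]
J3: z=[-0.2588, 0.9659, 0.0000] o=[0.2202, 0.3178, -0.5976] → [0.4690, 0.1257, 0.2223, -0.2588, 0.9659, 0.0000]
J4: z=[-0.8754, -0.2346, -0.4226] o=[-0.0301, 0.7787, -0.3347] → [-0.5058, 0.1171, 0.9828, -0.8754, -0.2346, -0.4226]
J5: z=[0.4754, -0.2604, -0.8403] o=[-0.0419, 0.0365, -0.1113] → [-0.2780, -0.1644, -0.1063, 0.4754, -0.2604, -0.8403]
q̇ = J⁺·V = [0.7870, 0.9500, 0.5800, -0.5070, -0.5200]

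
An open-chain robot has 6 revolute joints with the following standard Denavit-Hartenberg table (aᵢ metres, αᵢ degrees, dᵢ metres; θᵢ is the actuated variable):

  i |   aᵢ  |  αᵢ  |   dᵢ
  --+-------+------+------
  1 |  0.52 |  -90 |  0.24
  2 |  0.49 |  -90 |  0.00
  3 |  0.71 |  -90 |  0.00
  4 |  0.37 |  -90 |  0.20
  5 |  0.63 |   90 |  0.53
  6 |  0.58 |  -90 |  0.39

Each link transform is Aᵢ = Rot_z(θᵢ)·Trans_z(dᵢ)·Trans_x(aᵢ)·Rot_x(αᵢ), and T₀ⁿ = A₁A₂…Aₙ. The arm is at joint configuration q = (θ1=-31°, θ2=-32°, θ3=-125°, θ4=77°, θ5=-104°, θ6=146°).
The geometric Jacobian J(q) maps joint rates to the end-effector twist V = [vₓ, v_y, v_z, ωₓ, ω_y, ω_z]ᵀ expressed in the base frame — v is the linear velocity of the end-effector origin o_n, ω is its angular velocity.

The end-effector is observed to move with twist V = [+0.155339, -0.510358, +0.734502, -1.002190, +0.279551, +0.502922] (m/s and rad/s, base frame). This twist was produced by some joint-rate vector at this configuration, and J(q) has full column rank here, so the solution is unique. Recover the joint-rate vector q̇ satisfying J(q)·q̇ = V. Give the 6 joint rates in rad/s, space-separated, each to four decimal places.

o_n = [0.9567, -0.5339, 0.7748]
J₁: ẑ×o_n = [0.5339, 0.9567, -0.0000], ω = ẑ
J2: z=[0.5150, 0.8572, 0.0000] o=[0.4457, -0.2678, 0.2400] → [0.4584, -0.2754, -0.5750, 0.5150, 0.8572, 0.0000]
J3: z=[0.4542, -0.2729, -0.8480] o=[0.8019, -0.4818, 0.4997] → [-0.1192, -0.2563, 0.0186, 0.4542, -0.2729, -0.8480]
J4: z=[0.8909, 0.1339, 0.4341] o=[0.8054, 0.1946, 0.2839] → [0.3819, -0.3717, -0.6692, 0.8909, 0.1339, 0.4341]
J5: z=[-0.1070, -0.8669, 0.4869] o=[0.8203, 0.3990, 0.6511] → [0.3470, 0.0797, 0.2181, -0.1070, -0.8669, 0.4869]
J6: z=[0.2128, -0.4984, -0.8404] o=[1.3754, -0.0518, 1.0590] → [-0.2635, 0.4124, -0.3113, 0.2128, -0.4984, -0.8404]
q̇ = J⁺·V = [-0.5260, 0.5760, -0.4030, -0.9530, 0.7350, -0.8840]

-0.5260 0.5760 -0.4030 -0.9530 0.7350 -0.8840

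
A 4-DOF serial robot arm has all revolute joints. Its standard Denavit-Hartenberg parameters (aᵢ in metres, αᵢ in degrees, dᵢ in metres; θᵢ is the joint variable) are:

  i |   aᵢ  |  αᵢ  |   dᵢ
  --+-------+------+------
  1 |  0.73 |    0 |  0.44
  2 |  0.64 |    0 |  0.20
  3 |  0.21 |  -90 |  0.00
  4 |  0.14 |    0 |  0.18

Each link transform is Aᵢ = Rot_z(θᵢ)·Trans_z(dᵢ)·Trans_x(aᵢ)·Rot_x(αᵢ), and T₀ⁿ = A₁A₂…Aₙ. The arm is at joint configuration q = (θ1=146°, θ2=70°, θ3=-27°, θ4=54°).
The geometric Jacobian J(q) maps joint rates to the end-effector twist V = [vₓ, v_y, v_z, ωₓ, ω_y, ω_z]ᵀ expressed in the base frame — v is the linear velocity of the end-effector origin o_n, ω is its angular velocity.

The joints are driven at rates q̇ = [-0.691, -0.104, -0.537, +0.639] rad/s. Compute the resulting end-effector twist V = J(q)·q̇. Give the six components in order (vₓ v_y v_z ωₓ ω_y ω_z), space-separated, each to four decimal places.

-0.2432 1.1882 -0.0526 0.1000 -0.6311 -1.3320

o_n = [-1.3835, -0.1915, 0.5267]
J₁: ẑ×o_n = [0.1915, -1.3835, 0.0000], ω = ẑ
J2: z=[0.0000, 0.0000, 1.0000] o=[-0.6052, 0.4082, 0.4400] → [0.5997, -0.7783, 0.0000, 0.0000, 0.0000, 1.0000]
J3: z=[0.0000, 0.0000, 1.0000] o=[-1.1230, 0.0320, 0.6400] → [0.2235, -0.2605, 0.0000, 0.0000, 0.0000, 1.0000]
J4: z=[0.1564, -0.9877, 0.0000] o=[-1.3304, -0.0008, 0.6400] → [0.1119, 0.0177, -0.0823, 0.1564, -0.9877, 0.0000]
V = J·q̇ = [-0.2432, 1.1882, -0.0526, 0.1000, -0.6311, -1.3320]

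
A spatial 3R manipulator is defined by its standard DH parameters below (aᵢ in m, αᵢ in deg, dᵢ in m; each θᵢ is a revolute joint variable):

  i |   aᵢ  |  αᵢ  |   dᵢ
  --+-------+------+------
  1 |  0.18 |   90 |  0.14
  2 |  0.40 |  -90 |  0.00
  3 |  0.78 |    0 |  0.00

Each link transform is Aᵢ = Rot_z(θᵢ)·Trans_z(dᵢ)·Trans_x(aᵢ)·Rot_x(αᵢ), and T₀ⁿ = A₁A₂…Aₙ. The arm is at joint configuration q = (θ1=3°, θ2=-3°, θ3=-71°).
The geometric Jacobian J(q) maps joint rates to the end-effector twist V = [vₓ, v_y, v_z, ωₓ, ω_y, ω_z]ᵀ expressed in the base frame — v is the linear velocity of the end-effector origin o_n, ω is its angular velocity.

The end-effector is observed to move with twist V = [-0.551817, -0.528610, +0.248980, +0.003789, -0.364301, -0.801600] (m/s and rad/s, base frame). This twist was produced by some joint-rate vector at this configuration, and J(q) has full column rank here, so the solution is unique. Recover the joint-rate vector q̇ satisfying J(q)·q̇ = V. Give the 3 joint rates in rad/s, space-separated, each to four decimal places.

o_n = [0.8705, -0.6929, 0.1058]
J₁: ẑ×o_n = [0.6929, 0.8705, -0.0000], ω = ẑ
J2: z=[0.0523, -0.9986, 0.0000] o=[0.1798, 0.0094, 0.1400] → [0.0342, 0.0018, 0.6530, 0.0523, -0.9986, 0.0000]
J3: z=[0.0523, 0.0027, 0.9986] o=[0.5787, 0.0303, 0.1191] → [0.7222, 0.2921, -0.0386, 0.0523, 0.0027, 0.9986]
q̇ = J⁺·V = [-0.5100, 0.3640, -0.2920]

-0.5100 0.3640 -0.2920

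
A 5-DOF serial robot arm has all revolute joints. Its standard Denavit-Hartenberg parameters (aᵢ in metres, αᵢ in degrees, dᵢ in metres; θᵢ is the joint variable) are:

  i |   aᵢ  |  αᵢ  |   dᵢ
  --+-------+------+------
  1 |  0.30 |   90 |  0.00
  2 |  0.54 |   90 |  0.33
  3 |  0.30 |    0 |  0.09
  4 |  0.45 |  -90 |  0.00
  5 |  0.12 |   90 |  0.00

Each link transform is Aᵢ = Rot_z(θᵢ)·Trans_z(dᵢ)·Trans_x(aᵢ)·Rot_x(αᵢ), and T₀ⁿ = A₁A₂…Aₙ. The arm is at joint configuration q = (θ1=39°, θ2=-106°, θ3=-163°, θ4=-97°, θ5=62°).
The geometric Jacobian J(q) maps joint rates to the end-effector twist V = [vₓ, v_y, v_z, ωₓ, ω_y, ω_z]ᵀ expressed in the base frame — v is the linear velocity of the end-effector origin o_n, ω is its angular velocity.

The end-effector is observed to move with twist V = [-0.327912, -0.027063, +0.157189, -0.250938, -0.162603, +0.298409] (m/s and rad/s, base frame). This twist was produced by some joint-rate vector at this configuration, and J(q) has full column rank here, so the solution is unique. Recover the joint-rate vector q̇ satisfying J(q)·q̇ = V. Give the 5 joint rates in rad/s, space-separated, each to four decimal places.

-0.5040 0.0900 0.7100 -0.2030 0.7000

o_n = [0.6760, -0.4060, -0.1632]
J₁: ẑ×o_n = [0.4060, 0.6760, -0.0000], ω = ẑ
J2: z=[0.6293, -0.7771, 0.0000] o=[0.2331, 0.1888, 0.0000] → [0.1268, 0.1027, -0.0302, 0.6293, -0.7771, 0.0000]
J3: z=[-0.7470, -0.6049, 0.2756] o=[0.3251, -0.1613, -0.5191] → [-0.1479, 0.3626, 0.3950, -0.7470, -0.6049, 0.2756]
J4: z=[-0.7470, -0.6049, 0.2756] o=[0.2642, -0.0978, -0.2185] → [0.0515, 0.1548, 0.4793, -0.7470, -0.6049, 0.2756]
J5: z=[0.1017, 0.3058, 0.9467] o=[0.5598, -0.4287, -0.1434] → [-0.0275, 0.1120, -0.0332, 0.1017, 0.3058, 0.9467]
q̇ = J⁺·V = [-0.5040, 0.0900, 0.7100, -0.2030, 0.7000]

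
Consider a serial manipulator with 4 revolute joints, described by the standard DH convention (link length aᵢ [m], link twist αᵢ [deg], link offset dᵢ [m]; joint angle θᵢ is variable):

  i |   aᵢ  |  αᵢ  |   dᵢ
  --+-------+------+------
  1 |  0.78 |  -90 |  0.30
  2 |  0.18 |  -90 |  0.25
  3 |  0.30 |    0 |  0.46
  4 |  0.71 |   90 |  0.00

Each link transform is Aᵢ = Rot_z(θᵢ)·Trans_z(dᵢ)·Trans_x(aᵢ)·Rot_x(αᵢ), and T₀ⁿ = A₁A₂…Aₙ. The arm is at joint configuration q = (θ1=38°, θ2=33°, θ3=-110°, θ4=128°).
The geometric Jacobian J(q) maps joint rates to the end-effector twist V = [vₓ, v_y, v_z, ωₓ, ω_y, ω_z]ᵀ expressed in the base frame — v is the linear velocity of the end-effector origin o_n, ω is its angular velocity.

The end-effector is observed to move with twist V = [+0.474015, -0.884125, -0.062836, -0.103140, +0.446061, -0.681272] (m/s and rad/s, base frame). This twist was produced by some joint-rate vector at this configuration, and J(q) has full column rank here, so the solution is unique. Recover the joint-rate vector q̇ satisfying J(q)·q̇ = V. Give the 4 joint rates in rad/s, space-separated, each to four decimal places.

o_n = [0.7222, 0.9608, -0.4957]
J₁: ẑ×o_n = [-0.9608, 0.7222, 0.0000], ω = ẑ
J2: z=[-0.6157, 0.7880, 0.0000] o=[0.6146, 0.4802, 0.3000] → [-0.6270, -0.4899, -0.3807, -0.6157, 0.7880, 0.0000]
J3: z=[-0.4292, -0.3353, -0.8387] o=[0.5797, 0.7702, 0.2020] → [0.3939, -0.4190, -0.0340, -0.4292, -0.3353, -0.8387]
J4: z=[-0.4292, -0.3353, -0.8387] o=[0.1409, 0.7851, -0.1279] → [0.2707, -0.6454, 0.1195, -0.4292, -0.3353, -0.8387]
q̇ = J⁺·V = [-0.9790, 0.4150, -0.8960, 0.5410]

-0.9790 0.4150 -0.8960 0.5410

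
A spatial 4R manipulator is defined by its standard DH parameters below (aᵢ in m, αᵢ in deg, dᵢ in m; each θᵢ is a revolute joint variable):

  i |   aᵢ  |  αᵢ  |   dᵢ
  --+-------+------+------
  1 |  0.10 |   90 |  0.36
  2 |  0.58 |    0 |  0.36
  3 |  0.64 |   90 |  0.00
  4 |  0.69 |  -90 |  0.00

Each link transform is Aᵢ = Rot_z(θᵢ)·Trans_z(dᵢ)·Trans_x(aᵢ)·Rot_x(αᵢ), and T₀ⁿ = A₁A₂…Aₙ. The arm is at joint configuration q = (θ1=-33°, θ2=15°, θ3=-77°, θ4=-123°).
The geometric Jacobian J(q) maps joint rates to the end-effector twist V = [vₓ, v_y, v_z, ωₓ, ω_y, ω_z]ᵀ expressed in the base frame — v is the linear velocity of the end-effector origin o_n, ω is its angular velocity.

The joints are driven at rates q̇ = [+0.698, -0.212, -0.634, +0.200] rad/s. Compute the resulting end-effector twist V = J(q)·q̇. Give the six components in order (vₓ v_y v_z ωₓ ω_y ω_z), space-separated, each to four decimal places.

0.1178 0.6658 -0.3259 0.3127 0.8057 0.6041

o_n = [0.7768, -0.2437, 0.2768]
J₁: ẑ×o_n = [0.2437, 0.7768, -0.0000], ω = ẑ
J2: z=[-0.5446, -0.8387, 0.0000] o=[0.0839, -0.0545, 0.3600] → [0.0697, -0.0453, 0.6843, -0.5446, -0.8387, 0.0000]
J3: z=[-0.5446, -0.8387, 0.0000] o=[0.3577, -0.6615, 0.5101] → [0.1956, -0.1271, 0.1240, -0.5446, -0.8387, 0.0000]
J4: z=[-0.7405, 0.4809, -0.4695] o=[0.6096, -0.8252, -0.0550] → [0.4325, 0.1672, -0.5109, -0.7405, 0.4809, -0.4695]
V = J·q̇ = [0.1178, 0.6658, -0.3259, 0.3127, 0.8057, 0.6041]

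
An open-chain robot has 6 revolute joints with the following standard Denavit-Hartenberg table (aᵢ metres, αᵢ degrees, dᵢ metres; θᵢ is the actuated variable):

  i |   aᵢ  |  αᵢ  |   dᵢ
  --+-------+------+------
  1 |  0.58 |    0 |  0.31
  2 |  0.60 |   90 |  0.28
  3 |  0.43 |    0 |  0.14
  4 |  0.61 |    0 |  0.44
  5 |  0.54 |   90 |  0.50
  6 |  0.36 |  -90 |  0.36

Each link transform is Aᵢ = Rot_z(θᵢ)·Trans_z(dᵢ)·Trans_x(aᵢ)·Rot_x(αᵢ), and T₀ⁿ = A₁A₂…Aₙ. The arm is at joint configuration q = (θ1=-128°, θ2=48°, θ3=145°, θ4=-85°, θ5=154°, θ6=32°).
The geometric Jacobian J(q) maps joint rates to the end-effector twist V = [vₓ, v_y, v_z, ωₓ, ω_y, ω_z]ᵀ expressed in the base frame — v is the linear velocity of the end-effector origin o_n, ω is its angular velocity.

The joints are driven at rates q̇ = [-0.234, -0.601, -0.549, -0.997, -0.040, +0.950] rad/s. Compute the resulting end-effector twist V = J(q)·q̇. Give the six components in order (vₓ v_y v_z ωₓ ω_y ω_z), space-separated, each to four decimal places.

-0.1461 0.3153 1.2539 1.4697 0.7986 -0.0474

o_n = [-1.6692, -0.3337, 1.1907]
J₁: ẑ×o_n = [0.3337, -1.6692, 0.0000], ω = ẑ
J2: z=[0.0000, 0.0000, 1.0000] o=[-0.3571, -0.4570, 0.3100] → [-0.1234, -1.3121, 0.0000, 0.0000, 0.0000, 1.0000]
J3: z=[-0.9848, -0.1736, 0.0000] o=[-0.2529, -1.0479, 0.5900] → [-0.1043, 0.5916, -0.9493, -0.9848, -0.1736, 0.0000]
J4: z=[-0.9848, -0.1736, 0.0000] o=[-0.4519, -0.7254, 0.8366] → [-0.0615, 0.3487, -0.5971, -0.9848, -0.1736, 0.0000]
J5: z=[-0.9848, -0.1736, 0.0000] o=[-0.8323, -1.1021, 1.3649] → [0.0303, -0.1716, -0.9021, -0.9848, -0.1736, 0.0000]
J6: z=[-0.0971, 0.5507, 0.8290] o=[-1.4024, -0.7481, 1.0629] → [-0.2732, -0.2088, 0.1067, -0.0971, 0.5507, 0.8290]
V = J·q̇ = [-0.1461, 0.3153, 1.2539, 1.4697, 0.7986, -0.0474]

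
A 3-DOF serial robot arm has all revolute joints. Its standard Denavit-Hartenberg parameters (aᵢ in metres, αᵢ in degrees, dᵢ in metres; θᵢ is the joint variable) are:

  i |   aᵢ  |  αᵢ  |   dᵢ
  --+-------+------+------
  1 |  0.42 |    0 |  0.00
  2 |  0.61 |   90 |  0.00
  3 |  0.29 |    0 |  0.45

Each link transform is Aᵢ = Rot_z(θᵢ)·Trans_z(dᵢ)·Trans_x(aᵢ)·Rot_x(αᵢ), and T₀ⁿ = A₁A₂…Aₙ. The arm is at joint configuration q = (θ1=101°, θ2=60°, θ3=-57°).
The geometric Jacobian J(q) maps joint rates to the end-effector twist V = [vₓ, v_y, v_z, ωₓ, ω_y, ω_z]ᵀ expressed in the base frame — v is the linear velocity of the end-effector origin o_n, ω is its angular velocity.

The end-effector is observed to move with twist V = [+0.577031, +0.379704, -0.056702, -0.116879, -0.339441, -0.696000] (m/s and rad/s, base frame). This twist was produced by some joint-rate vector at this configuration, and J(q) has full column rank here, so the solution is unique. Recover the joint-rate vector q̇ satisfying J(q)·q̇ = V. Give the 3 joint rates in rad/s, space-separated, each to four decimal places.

-0.0590 -0.6370 -0.3590

o_n = [-0.6597, 1.0878, -0.2432]
J₁: ẑ×o_n = [-1.0878, -0.6597, 0.0000], ω = ẑ
J2: z=[0.0000, 0.0000, 1.0000] o=[-0.0801, 0.4123, 0.0000] → [-0.6755, -0.5796, 0.0000, 0.0000, 0.0000, 1.0000]
J3: z=[0.3256, 0.9455, 0.0000] o=[-0.6569, 0.6109, 0.0000] → [-0.2300, 0.0792, 0.1579, 0.3256, 0.9455, 0.0000]
q̇ = J⁺·V = [-0.0590, -0.6370, -0.3590]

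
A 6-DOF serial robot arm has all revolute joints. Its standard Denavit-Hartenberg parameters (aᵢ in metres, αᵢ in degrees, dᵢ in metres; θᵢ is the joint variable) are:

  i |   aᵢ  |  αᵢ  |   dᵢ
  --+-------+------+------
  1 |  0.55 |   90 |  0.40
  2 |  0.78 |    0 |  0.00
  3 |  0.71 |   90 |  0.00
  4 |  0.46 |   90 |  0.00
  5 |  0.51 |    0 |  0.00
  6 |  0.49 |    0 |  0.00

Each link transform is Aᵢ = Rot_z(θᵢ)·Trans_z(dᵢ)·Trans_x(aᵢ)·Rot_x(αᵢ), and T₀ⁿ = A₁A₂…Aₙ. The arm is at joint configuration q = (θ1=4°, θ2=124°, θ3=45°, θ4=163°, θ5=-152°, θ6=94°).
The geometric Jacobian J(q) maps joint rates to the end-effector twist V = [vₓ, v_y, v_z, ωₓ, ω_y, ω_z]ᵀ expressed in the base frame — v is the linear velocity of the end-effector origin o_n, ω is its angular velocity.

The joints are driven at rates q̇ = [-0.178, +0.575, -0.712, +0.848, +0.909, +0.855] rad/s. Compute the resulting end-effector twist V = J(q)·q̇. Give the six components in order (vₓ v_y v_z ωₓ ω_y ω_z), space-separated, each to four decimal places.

0.5024 0.0567 -0.3112 -0.2355 -1.5702 0.7528

o_n = [-0.4486, -0.1103, 0.4900]
J₁: ẑ×o_n = [0.1103, -0.4486, 0.0000], ω = ẑ
J2: z=[0.0698, -0.9976, 0.0000] o=[0.5487, 0.0384, 0.4000] → [-0.0898, -0.0063, -1.0052, 0.0698, -0.9976, 0.0000]
J3: z=[0.0698, -0.9976, 0.0000] o=[0.1136, 0.0079, 1.0466] → [0.5553, 0.0388, -0.5691, 0.0698, -0.9976, 0.0000]
J4: z=[0.1903, 0.0133, 0.9816] o=[-0.5817, -0.0407, 1.1821] → [0.0591, 0.2624, -0.0150, 0.1903, 0.0133, 0.9816]
J5: z=[-0.2196, -0.9740, 0.0558] o=[-0.1416, -0.1447, 1.0982] → [0.5904, -0.1507, -0.3067, -0.2196, -0.9740, 0.0558]
J6: z=[-0.2196, -0.9740, 0.0558] o=[-0.6180, -0.0461, 0.9453] → [0.4470, -0.0905, 0.1791, -0.2196, -0.9740, 0.0558]
V = J·q̇ = [0.5024, 0.0567, -0.3112, -0.2355, -1.5702, 0.7528]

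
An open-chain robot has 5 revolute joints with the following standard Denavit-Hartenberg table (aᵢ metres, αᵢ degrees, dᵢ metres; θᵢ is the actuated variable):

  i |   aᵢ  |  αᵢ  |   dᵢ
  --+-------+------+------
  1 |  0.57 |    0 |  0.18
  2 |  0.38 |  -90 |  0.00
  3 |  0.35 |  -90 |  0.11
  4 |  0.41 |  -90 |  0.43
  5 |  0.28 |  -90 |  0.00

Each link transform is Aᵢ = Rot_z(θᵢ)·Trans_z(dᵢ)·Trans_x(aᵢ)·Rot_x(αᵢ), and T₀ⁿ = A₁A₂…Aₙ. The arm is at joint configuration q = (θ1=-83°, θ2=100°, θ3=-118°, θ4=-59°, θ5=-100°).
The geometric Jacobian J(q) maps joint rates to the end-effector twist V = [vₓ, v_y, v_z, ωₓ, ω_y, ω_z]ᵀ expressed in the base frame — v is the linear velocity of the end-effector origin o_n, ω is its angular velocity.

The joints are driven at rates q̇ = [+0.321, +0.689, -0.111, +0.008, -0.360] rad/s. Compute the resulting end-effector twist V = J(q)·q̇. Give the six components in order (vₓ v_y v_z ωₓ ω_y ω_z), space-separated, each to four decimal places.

o_n = [0.6653, 0.0554, 0.9847]
J₁: ẑ×o_n = [-0.0554, 0.6653, 0.0000], ω = ẑ
J2: z=[0.0000, 0.0000, 1.0000] o=[0.0695, -0.5658, 0.1800] → [-0.6211, 0.5959, 0.0000, 0.0000, 0.0000, 1.0000]
J3: z=[-0.2924, 0.9563, 0.0000] o=[0.4329, -0.4547, 0.1800] → [0.7695, 0.2353, -0.3714, -0.2924, 0.9563, 0.0000]
J4: z=[0.8444, 0.2581, 0.4695] o=[0.2436, -0.3975, 0.4890] → [-0.0847, -0.2205, 0.2735, 0.8444, 0.2581, 0.4695]
J5: z=[-0.2342, -0.6102, 0.7568] o=[0.4091, 0.0206, 0.8774] → [-0.0918, 0.2191, 0.1482, -0.2342, -0.6102, 0.7568]
V = J·q̇ = [-0.4988, 0.5174, -0.0099, 0.1235, 0.1156, 0.7413]

-0.4988 0.5174 -0.0099 0.1235 0.1156 0.7413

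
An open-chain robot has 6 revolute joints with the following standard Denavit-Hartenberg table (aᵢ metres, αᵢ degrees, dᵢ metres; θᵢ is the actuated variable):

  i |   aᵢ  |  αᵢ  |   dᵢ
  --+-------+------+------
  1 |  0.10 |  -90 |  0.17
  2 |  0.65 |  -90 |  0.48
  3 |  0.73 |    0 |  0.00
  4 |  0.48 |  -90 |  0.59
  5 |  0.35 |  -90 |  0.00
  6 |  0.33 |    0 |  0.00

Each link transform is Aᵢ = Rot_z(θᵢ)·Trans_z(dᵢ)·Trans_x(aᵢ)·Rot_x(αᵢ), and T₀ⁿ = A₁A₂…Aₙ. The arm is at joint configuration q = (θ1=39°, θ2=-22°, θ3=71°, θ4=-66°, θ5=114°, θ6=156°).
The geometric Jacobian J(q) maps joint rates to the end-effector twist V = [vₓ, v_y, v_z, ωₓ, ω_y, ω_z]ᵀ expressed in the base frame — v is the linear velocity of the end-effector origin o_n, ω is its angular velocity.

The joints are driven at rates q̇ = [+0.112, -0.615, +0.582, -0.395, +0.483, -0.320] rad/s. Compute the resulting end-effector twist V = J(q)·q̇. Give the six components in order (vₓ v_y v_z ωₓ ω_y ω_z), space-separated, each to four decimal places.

-0.3289 -0.2042 0.7722 0.9019 -0.7129 0.1526

o_n = [1.2884, 0.8932, 0.1727]
J₁: ẑ×o_n = [-0.8932, 1.2884, 0.0000], ω = ẑ
J2: z=[-0.6293, 0.7771, 0.0000] o=[0.0777, 0.0629, 0.1700] → [0.0021, 0.0017, -1.4634, -0.6293, 0.7771, 0.0000]
J3: z=[0.2911, 0.2357, -0.9272] o=[0.2440, 0.8152, 0.4135] → [0.0156, -0.8983, -0.2235, 0.2911, 0.2357, -0.9272]
J4: z=[0.2911, 0.2357, -0.9272] o=[0.8496, 0.4175, 0.5025] → [0.3634, -0.3108, 0.0351, 0.2911, 0.2357, -0.9272]
J5: z=[0.5641, -0.8250, -0.0326] o=[1.3923, 0.8031, 0.1346] → [-0.0285, -0.0181, -0.0348, 0.5641, -0.8250, -0.0326]
J6: z=[-0.5875, -0.3733, -0.7180] o=[1.1892, 0.6546, 0.3779] → [0.2479, -0.1918, -0.1032, -0.5875, -0.3733, -0.7180]
V = J·q̇ = [-0.3289, -0.2042, 0.7722, 0.9019, -0.7129, 0.1526]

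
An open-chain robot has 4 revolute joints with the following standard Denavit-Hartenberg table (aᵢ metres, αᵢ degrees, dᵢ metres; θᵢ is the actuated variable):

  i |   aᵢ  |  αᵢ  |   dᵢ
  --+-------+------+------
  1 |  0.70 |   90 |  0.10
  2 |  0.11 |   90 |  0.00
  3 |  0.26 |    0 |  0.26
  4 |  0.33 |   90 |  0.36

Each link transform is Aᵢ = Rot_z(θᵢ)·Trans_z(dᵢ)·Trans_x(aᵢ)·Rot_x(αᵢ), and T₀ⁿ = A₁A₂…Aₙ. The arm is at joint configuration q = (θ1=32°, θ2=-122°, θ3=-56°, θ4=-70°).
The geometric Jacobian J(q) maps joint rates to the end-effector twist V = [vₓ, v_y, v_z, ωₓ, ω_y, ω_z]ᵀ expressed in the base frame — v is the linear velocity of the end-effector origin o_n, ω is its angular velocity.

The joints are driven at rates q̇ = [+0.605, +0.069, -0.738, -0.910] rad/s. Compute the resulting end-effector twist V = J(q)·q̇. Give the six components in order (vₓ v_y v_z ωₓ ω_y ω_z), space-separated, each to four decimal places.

o_n = [-0.1356, 0.4843, 0.3765]
J₁: ẑ×o_n = [-0.4843, -0.1356, 0.0000], ω = ẑ
J2: z=[0.5299, -0.8480, 0.0000] o=[0.5936, 0.3709, 0.1000] → [-0.2345, -0.1465, -0.5583, 0.5299, -0.8480, 0.0000]
J3: z=[-0.7192, -0.4494, 0.5299] o=[0.5442, 0.3401, 0.0067] → [-0.2426, -0.0943, -0.4092, -0.7192, -0.4494, 0.5299]
J4: z=[-0.7192, -0.4494, 0.5299] o=[0.1776, 0.3652, 0.0212] → [-0.2228, 0.0895, -0.2264, -0.7192, -0.4494, 0.5299]
V = J·q̇ = [0.0726, -0.1040, 0.4695, 1.2218, 0.6821, -0.2683]

0.0726 -0.1040 0.4695 1.2218 0.6821 -0.2683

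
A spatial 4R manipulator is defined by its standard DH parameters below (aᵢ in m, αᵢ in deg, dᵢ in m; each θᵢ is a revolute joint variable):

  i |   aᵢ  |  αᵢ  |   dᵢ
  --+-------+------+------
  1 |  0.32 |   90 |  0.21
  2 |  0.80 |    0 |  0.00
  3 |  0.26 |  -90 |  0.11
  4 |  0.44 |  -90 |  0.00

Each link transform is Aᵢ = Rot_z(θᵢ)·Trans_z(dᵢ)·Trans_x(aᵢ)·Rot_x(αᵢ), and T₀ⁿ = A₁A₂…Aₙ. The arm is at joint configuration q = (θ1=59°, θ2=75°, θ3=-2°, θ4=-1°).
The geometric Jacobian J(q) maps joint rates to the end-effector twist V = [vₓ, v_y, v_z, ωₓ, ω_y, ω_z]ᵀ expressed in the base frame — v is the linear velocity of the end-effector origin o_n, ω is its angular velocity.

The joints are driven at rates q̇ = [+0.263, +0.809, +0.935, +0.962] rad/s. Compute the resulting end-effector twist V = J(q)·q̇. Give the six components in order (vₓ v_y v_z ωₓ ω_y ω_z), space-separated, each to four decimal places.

-1.4339 -1.1910 0.5315 1.0211 -1.6868 0.5443

o_n = [0.4777, 0.5666, 1.6521]
J₁: ẑ×o_n = [-0.5666, 0.4777, 0.0000], ω = ẑ
J2: z=[0.8572, -0.5150, 0.0000] o=[0.1648, 0.2743, 0.2100] → [-0.7427, -1.2361, 0.4117, 0.8572, -0.5150, 0.0000]
J3: z=[0.8572, -0.5150, 0.0000] o=[0.2715, 0.4518, 0.9827] → [-0.3447, -0.5737, 0.2046, 0.8572, -0.5150, 0.0000]
J4: z=[-0.4925, -0.8197, 0.2924] o=[0.4049, 0.4603, 1.2314] → [-0.3759, 0.2285, 0.0073, -0.4925, -0.8197, 0.2924]
V = J·q̇ = [-1.4339, -1.1910, 0.5315, 1.0211, -1.6868, 0.5443]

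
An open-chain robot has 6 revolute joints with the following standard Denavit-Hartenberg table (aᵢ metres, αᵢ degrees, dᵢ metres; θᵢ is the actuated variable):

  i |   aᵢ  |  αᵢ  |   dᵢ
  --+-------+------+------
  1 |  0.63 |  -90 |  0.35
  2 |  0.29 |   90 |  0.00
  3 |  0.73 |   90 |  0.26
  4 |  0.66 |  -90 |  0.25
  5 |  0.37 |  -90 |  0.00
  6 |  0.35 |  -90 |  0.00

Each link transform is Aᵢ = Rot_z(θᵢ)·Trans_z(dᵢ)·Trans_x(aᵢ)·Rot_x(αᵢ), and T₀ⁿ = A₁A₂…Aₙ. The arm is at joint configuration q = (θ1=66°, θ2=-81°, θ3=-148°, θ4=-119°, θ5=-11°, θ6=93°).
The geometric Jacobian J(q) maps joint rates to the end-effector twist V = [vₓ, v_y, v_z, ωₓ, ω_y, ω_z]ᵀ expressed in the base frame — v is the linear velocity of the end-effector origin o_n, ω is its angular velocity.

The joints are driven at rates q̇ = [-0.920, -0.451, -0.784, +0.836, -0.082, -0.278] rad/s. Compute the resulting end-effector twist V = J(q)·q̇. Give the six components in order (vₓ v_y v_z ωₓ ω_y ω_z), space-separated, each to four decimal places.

1.4468 0.3658 -0.1501 -0.2239 0.7602 -1.5710

o_n = [0.1719, 1.1294, 0.4529]
J₁: ẑ×o_n = [-1.1294, 0.1719, 0.0000], ω = ẑ
J2: z=[-0.9135, 0.4067, 0.0000] o=[0.2562, 0.5755, 0.3500] → [0.0419, 0.0940, -0.4716, -0.9135, 0.4067, 0.0000]
J3: z=[-0.4017, -0.9023, 0.1564] o=[0.2747, 0.6170, 0.6364] → [0.0854, -0.0898, -0.2986, -0.4017, -0.9023, 0.1564]
J4: z=[-0.8084, 0.2692, -0.5234] o=[0.4843, 0.1366, 0.0656] → [0.6239, 0.4766, -0.7185, -0.8084, 0.2692, -0.5234]
J5: z=[0.5710, 0.1429, -0.8084] o=[0.3764, 0.8325, 0.1125] → [0.2887, -0.0290, 0.1988, 0.5710, 0.1429, -0.8084]
J6: z=[0.8208, -0.0825, 0.5652] o=[0.3712, 1.1974, 0.1734] → [0.0154, -0.3421, -0.0723, 0.8208, -0.0825, 0.5652]
V = J·q̇ = [1.4468, 0.3658, -0.1501, -0.2239, 0.7602, -1.5710]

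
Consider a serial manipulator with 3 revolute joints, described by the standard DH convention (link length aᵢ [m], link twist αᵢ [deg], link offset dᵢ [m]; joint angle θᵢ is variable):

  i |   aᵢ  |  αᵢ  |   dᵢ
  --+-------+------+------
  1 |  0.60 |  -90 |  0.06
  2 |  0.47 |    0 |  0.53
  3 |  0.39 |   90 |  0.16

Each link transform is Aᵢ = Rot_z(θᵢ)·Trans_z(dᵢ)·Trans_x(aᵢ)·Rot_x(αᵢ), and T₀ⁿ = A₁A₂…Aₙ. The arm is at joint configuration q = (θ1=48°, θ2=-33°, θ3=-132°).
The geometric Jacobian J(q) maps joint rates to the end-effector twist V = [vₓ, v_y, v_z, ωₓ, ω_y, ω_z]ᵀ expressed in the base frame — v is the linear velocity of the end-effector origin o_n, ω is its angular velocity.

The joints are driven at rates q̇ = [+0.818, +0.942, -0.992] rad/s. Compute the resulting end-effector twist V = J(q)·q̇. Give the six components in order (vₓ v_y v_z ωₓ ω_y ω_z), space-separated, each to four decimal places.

-0.5950 0.0940 -0.3901 0.0372 -0.0335 0.8180

o_n = [-0.0996, 0.9206, 0.4169]
J₁: ẑ×o_n = [-0.9206, -0.0996, 0.0000], ω = ẑ
J2: z=[-0.7431, 0.6691, 0.0000] o=[0.4015, 0.4459, 0.0600] → [0.2388, 0.2652, -0.0175, -0.7431, 0.6691, 0.0000]
J3: z=[-0.7431, 0.6691, 0.0000] o=[0.2714, 1.0935, 0.3160] → [0.0675, 0.0750, 0.3767, -0.7431, 0.6691, 0.0000]
V = J·q̇ = [-0.5950, 0.0940, -0.3901, 0.0372, -0.0335, 0.8180]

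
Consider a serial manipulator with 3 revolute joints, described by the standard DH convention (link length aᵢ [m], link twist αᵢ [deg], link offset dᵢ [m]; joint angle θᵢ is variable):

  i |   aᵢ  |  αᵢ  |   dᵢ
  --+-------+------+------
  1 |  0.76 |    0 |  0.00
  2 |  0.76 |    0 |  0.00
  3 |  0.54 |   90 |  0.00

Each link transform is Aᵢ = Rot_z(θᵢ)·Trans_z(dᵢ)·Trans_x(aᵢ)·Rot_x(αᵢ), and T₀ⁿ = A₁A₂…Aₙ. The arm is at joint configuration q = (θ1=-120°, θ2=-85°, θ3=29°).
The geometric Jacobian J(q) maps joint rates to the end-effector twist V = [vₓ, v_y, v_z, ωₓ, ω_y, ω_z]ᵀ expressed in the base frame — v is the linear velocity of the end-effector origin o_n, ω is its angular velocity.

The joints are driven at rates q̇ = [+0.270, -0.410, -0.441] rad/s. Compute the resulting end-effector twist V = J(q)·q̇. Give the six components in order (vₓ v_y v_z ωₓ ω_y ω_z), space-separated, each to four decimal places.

o_n = [-1.6075, -0.3747, 0.0000]
J₁: ẑ×o_n = [0.3747, -1.6075, 0.0000], ω = ẑ
J2: z=[0.0000, 0.0000, 1.0000] o=[-0.3800, -0.6582, 0.0000] → [-0.2835, -1.2275, 0.0000, 0.0000, 0.0000, 1.0000]
J3: z=[0.0000, 0.0000, 1.0000] o=[-1.0688, -0.3370, 0.0000] → [0.0377, -0.5387, 0.0000, 0.0000, 0.0000, 1.0000]
V = J·q̇ = [0.2008, 0.3068, 0.0000, 0.0000, 0.0000, -0.5810]

0.2008 0.3068 0.0000 0.0000 0.0000 -0.5810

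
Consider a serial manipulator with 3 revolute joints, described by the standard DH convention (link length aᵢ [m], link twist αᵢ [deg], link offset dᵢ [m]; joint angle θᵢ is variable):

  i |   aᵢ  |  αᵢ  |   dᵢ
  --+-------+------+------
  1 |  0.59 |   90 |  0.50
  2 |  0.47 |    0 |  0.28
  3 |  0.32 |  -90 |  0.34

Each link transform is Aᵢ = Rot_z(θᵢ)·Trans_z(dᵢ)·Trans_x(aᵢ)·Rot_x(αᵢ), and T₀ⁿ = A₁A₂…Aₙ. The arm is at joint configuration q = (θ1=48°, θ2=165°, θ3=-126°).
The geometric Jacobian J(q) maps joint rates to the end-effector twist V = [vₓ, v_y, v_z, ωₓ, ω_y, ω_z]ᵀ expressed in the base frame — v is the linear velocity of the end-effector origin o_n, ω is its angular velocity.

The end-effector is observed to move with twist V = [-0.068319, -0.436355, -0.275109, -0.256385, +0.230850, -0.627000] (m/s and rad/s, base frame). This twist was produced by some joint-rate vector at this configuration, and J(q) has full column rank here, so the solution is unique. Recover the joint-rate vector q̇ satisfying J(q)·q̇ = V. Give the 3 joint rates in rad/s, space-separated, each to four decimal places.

-0.6270 0.4170 -0.7620

o_n = [0.7182, -0.1290, 0.8230]
J₁: ẑ×o_n = [0.1290, 0.7182, -0.0000], ω = ẑ
J2: z=[0.7431, -0.6691, 0.0000] o=[0.3948, 0.4385, 0.5000] → [-0.2161, -0.2401, -0.2053, 0.7431, -0.6691, 0.0000]
J3: z=[0.7431, -0.6691, 0.0000] o=[0.2991, -0.0863, 0.6216] → [-0.1348, -0.1497, 0.2487, 0.7431, -0.6691, 0.0000]
q̇ = J⁺·V = [-0.6270, 0.4170, -0.7620]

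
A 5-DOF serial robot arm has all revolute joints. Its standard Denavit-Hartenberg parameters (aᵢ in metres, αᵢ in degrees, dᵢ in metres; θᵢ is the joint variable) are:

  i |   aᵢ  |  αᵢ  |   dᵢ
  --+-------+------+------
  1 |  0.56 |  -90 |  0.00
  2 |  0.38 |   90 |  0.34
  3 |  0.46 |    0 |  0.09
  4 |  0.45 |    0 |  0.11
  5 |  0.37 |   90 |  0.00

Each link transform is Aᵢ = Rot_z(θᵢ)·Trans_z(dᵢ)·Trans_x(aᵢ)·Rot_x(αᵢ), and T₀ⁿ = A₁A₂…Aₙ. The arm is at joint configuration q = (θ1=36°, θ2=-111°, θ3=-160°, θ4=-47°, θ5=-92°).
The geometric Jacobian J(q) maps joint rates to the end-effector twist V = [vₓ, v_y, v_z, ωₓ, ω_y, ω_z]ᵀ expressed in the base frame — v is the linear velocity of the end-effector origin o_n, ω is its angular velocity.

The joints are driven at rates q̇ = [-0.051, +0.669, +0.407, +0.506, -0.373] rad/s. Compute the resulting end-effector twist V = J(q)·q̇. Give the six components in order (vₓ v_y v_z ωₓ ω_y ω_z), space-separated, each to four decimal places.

o_n = [-0.0363, 0.8520, -0.3273]
J₁: ẑ×o_n = [-0.8520, -0.0363, 0.0000], ω = ẑ
J2: z=[-0.5878, 0.8090, 0.0000] o=[0.4530, 0.3292, 0.0000] → [-0.2648, -0.1924, 0.0886, -0.5878, 0.8090, 0.0000]
J3: z=[-0.7553, -0.5487, -0.3584] o=[0.1430, 0.5242, 0.3548] → [0.4918, -0.4509, -0.3460, -0.7553, -0.5487, -0.3584]
J4: z=[-0.7553, -0.5487, -0.3584] o=[0.2929, 0.4386, -0.0810] → [0.2833, -0.0681, -0.4928, -0.7553, -0.5487, -0.3584]
J5: z=[-0.7553, -0.5487, -0.3584] o=[0.2059, 0.6279, -0.4948] → [-0.0116, 0.2133, -0.3021, -0.7553, -0.5487, -0.3584]
V = J·q̇ = [0.2141, -0.4244, -0.2182, -0.8011, 0.2449, -0.2445]

0.2141 -0.4244 -0.2182 -0.8011 0.2449 -0.2445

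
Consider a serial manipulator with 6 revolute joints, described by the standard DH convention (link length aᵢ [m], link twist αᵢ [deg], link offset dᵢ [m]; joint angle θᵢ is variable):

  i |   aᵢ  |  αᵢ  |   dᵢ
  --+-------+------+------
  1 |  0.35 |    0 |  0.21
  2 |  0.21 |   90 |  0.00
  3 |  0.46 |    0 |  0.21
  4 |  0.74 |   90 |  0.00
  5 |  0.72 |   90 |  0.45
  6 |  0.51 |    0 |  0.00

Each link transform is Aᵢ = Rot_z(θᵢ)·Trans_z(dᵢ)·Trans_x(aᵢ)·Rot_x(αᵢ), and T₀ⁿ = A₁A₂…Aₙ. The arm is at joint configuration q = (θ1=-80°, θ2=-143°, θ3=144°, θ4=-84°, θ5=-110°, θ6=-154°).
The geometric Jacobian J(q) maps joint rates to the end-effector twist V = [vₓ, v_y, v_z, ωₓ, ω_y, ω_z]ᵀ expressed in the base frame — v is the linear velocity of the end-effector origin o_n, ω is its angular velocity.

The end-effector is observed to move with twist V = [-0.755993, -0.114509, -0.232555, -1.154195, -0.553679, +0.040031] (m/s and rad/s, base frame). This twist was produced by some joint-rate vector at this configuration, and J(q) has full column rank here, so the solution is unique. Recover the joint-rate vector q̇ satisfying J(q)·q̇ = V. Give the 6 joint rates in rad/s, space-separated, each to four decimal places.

0.2700 0.9020 -0.5230 -0.9410 0.9700 0.7950

o_n = [-0.2264, -0.1259, 0.9305]
J₁: ẑ×o_n = [0.1259, -0.2264, 0.0000], ω = ẑ
J2: z=[0.0000, 0.0000, 1.0000] o=[0.0608, -0.3447, 0.2100] → [-0.2188, -0.2871, 0.0000, 0.0000, 0.0000, 1.0000]
J3: z=[0.6820, 0.7314, 0.0000] o=[-0.0928, -0.2015, 0.2100] → [0.5270, -0.4914, 0.1492, 0.6820, 0.7314, 0.0000]
J4: z=[0.6820, 0.7314, 0.0000] o=[0.3226, -0.3017, 0.4804] → [0.3292, -0.3070, 0.5214, 0.6820, 0.7314, 0.0000]
J5: z=[-0.6334, 0.5906, -0.5000] o=[0.0520, -0.0493, 1.1212] → [-0.1509, 0.0184, 0.2129, -0.6334, 0.5906, -0.5000]
J6: z=[0.5769, -0.0703, -0.8138] o=[-0.6044, -0.3624, 0.6830] → [0.1750, -0.4505, 0.1630, 0.5769, -0.0703, -0.8138]
q̇ = J⁺·V = [0.2700, 0.9020, -0.5230, -0.9410, 0.9700, 0.7950]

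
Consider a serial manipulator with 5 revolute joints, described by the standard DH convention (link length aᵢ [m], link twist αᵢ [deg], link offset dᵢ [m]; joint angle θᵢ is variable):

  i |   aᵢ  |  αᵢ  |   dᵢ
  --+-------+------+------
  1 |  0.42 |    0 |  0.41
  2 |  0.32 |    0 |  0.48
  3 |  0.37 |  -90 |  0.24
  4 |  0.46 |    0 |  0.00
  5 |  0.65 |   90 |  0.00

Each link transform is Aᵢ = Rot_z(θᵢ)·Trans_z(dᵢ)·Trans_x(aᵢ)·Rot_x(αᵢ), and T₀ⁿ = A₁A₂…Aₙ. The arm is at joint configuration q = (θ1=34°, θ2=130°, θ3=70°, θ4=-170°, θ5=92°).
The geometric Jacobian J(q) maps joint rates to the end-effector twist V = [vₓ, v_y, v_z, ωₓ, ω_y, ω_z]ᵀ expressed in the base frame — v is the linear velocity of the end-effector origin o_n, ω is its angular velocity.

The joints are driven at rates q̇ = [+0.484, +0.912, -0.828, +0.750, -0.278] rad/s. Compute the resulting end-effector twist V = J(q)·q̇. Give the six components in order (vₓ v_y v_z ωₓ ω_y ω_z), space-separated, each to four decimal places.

-0.4245 -0.5695 0.2760 0.3819 -0.2774 0.5680

o_n = [0.0100, 0.2809, 1.8457]
J₁: ẑ×o_n = [-0.2809, 0.0100, 0.0000], ω = ẑ
J2: z=[0.0000, 0.0000, 1.0000] o=[0.3482, 0.2349, 0.4100] → [-0.0460, -0.3382, 0.0000, 0.0000, 0.0000, 1.0000]
J3: z=[0.0000, 0.0000, 1.0000] o=[0.0406, 0.3231, 0.8900] → [0.0422, -0.0306, 0.0000, 0.0000, 0.0000, 1.0000]
J4: z=[0.8090, -0.5878, 0.0000] o=[-0.1769, 0.0237, 1.1300] → [-0.4207, -0.5790, 0.3179, 0.8090, -0.5878, 0.0000]
J5: z=[0.8090, -0.5878, 0.0000] o=[0.0894, 0.3902, 1.2099] → [-0.3737, -0.5144, -0.1351, 0.8090, -0.5878, 0.0000]
V = J·q̇ = [-0.4245, -0.5695, 0.2760, 0.3819, -0.2774, 0.5680]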